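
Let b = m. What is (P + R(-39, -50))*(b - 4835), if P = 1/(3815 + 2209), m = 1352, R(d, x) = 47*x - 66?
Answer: 16897174263/2008 ≈ 8.4149e+6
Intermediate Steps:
R(d, x) = -66 + 47*x
b = 1352
P = 1/6024 ≈ 0.00016600
(P + R(-39, -50))*(b - 4835) = (1/6024 + (-66 + 47*(-50)))*(1352 - 4835) = (1/6024 + (-66 - 2350))*(-3483) = (1/6024 - 2416)*(-3483) = -14553983/6024*(-3483) = 16897174263/2008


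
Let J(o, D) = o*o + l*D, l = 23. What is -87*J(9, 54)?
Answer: -115101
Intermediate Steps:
J(o, D) = o**2 + 23*D (J(o, D) = o*o + 23*D = o**2 + 23*D)
-87*J(9, 54) = -87*(9**2 + 23*54) = -87*(81 + 1242) = -87*1323 = -115101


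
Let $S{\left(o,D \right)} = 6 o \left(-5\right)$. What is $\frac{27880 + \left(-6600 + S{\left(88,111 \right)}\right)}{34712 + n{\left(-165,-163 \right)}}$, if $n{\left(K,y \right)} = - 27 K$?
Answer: $\frac{18640}{39167} \approx 0.47591$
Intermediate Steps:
$S{\left(o,D \right)} = - 30 o$
$\frac{27880 + \left(-6600 + S{\left(88,111 \right)}\right)}{34712 + n{\left(-165,-163 \right)}} = \frac{27880 - 9240}{34712 - -4455} = \frac{27880 - 9240}{34712 + 4455} = \frac{27880 - 9240}{39167} = 18640 \cdot \frac{1}{39167} = \frac{18640}{39167}$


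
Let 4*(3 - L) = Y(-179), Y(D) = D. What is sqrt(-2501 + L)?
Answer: I*sqrt(9813)/2 ≈ 49.53*I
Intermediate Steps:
L = 191/4 (L = 3 - 1/4*(-179) = 3 + 179/4 = 191/4 ≈ 47.750)
sqrt(-2501 + L) = sqrt(-2501 + 191/4) = sqrt(-9813/4) = I*sqrt(9813)/2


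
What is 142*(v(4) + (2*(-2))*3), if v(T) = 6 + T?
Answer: -284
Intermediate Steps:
142*(v(4) + (2*(-2))*3) = 142*((6 + 4) + (2*(-2))*3) = 142*(10 - 4*3) = 142*(10 - 12) = 142*(-2) = -284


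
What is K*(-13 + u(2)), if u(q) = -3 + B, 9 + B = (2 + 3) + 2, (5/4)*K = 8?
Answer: -576/5 ≈ -115.20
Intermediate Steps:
K = 32/5 (K = (⅘)*8 = 32/5 ≈ 6.4000)
B = -2 (B = -9 + ((2 + 3) + 2) = -9 + (5 + 2) = -9 + 7 = -2)
u(q) = -5 (u(q) = -3 - 2 = -5)
K*(-13 + u(2)) = 32*(-13 - 5)/5 = (32/5)*(-18) = -576/5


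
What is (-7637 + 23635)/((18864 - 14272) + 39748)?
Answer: 7999/22170 ≈ 0.36080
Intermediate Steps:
(-7637 + 23635)/((18864 - 14272) + 39748) = 15998/(4592 + 39748) = 15998/44340 = 15998*(1/44340) = 7999/22170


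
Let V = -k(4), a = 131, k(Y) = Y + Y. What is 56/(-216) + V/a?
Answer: -1133/3537 ≈ -0.32033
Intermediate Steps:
k(Y) = 2*Y
V = -8 (V = -2*4 = -1*8 = -8)
56/(-216) + V/a = 56/(-216) - 8/131 = 56*(-1/216) - 8*1/131 = -7/27 - 8/131 = -1133/3537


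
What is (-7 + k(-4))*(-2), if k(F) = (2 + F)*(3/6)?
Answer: 16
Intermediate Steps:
k(F) = 1 + F/2 (k(F) = (2 + F)*(3*(1/6)) = (2 + F)*(1/2) = 1 + F/2)
(-7 + k(-4))*(-2) = (-7 + (1 + (1/2)*(-4)))*(-2) = (-7 + (1 - 2))*(-2) = (-7 - 1)*(-2) = -8*(-2) = 16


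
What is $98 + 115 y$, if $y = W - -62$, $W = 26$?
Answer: $10218$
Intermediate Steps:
$y = 88$ ($y = 26 - -62 = 26 + 62 = 88$)
$98 + 115 y = 98 + 115 \cdot 88 = 98 + 10120 = 10218$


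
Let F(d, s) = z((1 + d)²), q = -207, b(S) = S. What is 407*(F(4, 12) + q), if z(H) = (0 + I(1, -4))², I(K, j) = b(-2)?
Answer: -82621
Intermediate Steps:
I(K, j) = -2
z(H) = 4 (z(H) = (0 - 2)² = (-2)² = 4)
F(d, s) = 4
407*(F(4, 12) + q) = 407*(4 - 207) = 407*(-203) = -82621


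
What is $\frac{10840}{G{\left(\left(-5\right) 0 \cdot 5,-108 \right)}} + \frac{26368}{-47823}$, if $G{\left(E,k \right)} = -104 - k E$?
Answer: $- \frac{65142949}{621699} \approx -104.78$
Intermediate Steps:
$G{\left(E,k \right)} = -104 - E k$
$\frac{10840}{G{\left(\left(-5\right) 0 \cdot 5,-108 \right)}} + \frac{26368}{-47823} = \frac{10840}{-104 - \left(-5\right) 0 \cdot 5 \left(-108\right)} + \frac{26368}{-47823} = \frac{10840}{-104 - 0 \cdot 5 \left(-108\right)} + 26368 \left(- \frac{1}{47823}\right) = \frac{10840}{-104 - 0 \left(-108\right)} - \frac{26368}{47823} = \frac{10840}{-104 + 0} - \frac{26368}{47823} = \frac{10840}{-104} - \frac{26368}{47823} = 10840 \left(- \frac{1}{104}\right) - \frac{26368}{47823} = - \frac{1355}{13} - \frac{26368}{47823} = - \frac{65142949}{621699}$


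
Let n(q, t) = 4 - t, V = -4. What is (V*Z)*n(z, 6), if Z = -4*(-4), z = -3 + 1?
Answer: 128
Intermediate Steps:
z = -2
Z = 16
(V*Z)*n(z, 6) = (-4*16)*(4 - 1*6) = -64*(4 - 6) = -64*(-2) = 128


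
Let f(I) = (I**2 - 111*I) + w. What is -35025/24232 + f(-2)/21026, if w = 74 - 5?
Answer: -364643605/254751016 ≈ -1.4314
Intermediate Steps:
w = 69
f(I) = 69 + I**2 - 111*I (f(I) = (I**2 - 111*I) + 69 = 69 + I**2 - 111*I)
-35025/24232 + f(-2)/21026 = -35025/24232 + (69 + (-2)**2 - 111*(-2))/21026 = -35025*1/24232 + (69 + 4 + 222)*(1/21026) = -35025/24232 + 295*(1/21026) = -35025/24232 + 295/21026 = -364643605/254751016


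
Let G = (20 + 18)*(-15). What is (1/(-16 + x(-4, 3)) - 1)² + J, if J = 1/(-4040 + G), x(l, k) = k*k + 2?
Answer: 33187/23050 ≈ 1.4398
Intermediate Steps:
x(l, k) = 2 + k² (x(l, k) = k² + 2 = 2 + k²)
G = -570 (G = 38*(-15) = -570)
J = -1/4610 (J = 1/(-4040 - 570) = 1/(-4610) = -1/4610 ≈ -0.00021692)
(1/(-16 + x(-4, 3)) - 1)² + J = (1/(-16 + (2 + 3²)) - 1)² - 1/4610 = (1/(-16 + (2 + 9)) - 1)² - 1/4610 = (1/(-16 + 11) - 1)² - 1/4610 = (1/(-5) - 1)² - 1/4610 = (-⅕ - 1)² - 1/4610 = (-6/5)² - 1/4610 = 36/25 - 1/4610 = 33187/23050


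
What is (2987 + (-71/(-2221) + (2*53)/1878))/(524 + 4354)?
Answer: 6229629635/10173161682 ≈ 0.61236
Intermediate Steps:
(2987 + (-71/(-2221) + (2*53)/1878))/(524 + 4354) = (2987 + (-71*(-1/2221) + 106*(1/1878)))/4878 = (2987 + (71/2221 + 53/939))*(1/4878) = (2987 + 184382/2085519)*(1/4878) = (6229629635/2085519)*(1/4878) = 6229629635/10173161682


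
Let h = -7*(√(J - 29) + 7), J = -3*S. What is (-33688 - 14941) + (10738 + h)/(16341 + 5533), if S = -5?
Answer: -1063700057/21874 - 7*I*√14/21874 ≈ -48629.0 - 0.0011974*I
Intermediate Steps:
J = 15 (J = -3*(-5) = 15)
h = -49 - 7*I*√14 (h = -7*(√(15 - 29) + 7) = -7*(√(-14) + 7) = -7*(I*√14 + 7) = -7*(7 + I*√14) = -49 - 7*I*√14 ≈ -49.0 - 26.192*I)
(-33688 - 14941) + (10738 + h)/(16341 + 5533) = (-33688 - 14941) + (10738 + (-49 - 7*I*√14))/(16341 + 5533) = -48629 + (10689 - 7*I*√14)/21874 = -48629 + (10689 - 7*I*√14)*(1/21874) = -48629 + (10689/21874 - 7*I*√14/21874) = -1063700057/21874 - 7*I*√14/21874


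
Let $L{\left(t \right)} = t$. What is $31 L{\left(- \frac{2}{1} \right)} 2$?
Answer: $-124$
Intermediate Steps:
$31 L{\left(- \frac{2}{1} \right)} 2 = 31 \left(- \frac{2}{1}\right) 2 = 31 \left(\left(-2\right) 1\right) 2 = 31 \left(-2\right) 2 = \left(-62\right) 2 = -124$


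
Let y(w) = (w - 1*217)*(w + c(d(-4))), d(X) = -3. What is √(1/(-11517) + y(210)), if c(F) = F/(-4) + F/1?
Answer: I*√771574424181/23034 ≈ 38.135*I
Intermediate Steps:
c(F) = 3*F/4 (c(F) = F*(-¼) + F*1 = -F/4 + F = 3*F/4)
y(w) = (-217 + w)*(-9/4 + w) (y(w) = (w - 1*217)*(w + (¾)*(-3)) = (w - 217)*(w - 9/4) = (-217 + w)*(-9/4 + w))
√(1/(-11517) + y(210)) = √(1/(-11517) + (1953/4 + 210² - 877/4*210)) = √(-1/11517 + (1953/4 + 44100 - 92085/2)) = √(-1/11517 - 5817/4) = √(-66994393/46068) = I*√771574424181/23034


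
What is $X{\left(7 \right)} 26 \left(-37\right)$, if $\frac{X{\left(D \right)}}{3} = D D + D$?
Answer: $-161616$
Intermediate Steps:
$X{\left(D \right)} = 3 D + 3 D^{2}$ ($X{\left(D \right)} = 3 \left(D D + D\right) = 3 \left(D^{2} + D\right) = 3 \left(D + D^{2}\right) = 3 D + 3 D^{2}$)
$X{\left(7 \right)} 26 \left(-37\right) = 3 \cdot 7 \left(1 + 7\right) 26 \left(-37\right) = 3 \cdot 7 \cdot 8 \cdot 26 \left(-37\right) = 168 \cdot 26 \left(-37\right) = 4368 \left(-37\right) = -161616$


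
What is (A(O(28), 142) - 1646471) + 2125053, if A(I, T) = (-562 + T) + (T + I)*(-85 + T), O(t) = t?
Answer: 487852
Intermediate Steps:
A(I, T) = -562 + T + (-85 + T)*(I + T) (A(I, T) = (-562 + T) + (I + T)*(-85 + T) = (-562 + T) + (-85 + T)*(I + T) = -562 + T + (-85 + T)*(I + T))
(A(O(28), 142) - 1646471) + 2125053 = ((-562 + 142**2 - 85*28 - 84*142 + 28*142) - 1646471) + 2125053 = ((-562 + 20164 - 2380 - 11928 + 3976) - 1646471) + 2125053 = (9270 - 1646471) + 2125053 = -1637201 + 2125053 = 487852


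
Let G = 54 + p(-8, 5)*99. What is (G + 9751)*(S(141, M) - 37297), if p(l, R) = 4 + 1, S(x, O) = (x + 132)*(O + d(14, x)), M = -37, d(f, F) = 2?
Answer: -482575600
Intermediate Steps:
S(x, O) = (2 + O)*(132 + x) (S(x, O) = (x + 132)*(O + 2) = (132 + x)*(2 + O) = (2 + O)*(132 + x))
p(l, R) = 5
G = 549 (G = 54 + 5*99 = 54 + 495 = 549)
(G + 9751)*(S(141, M) - 37297) = (549 + 9751)*((264 + 2*141 + 132*(-37) - 37*141) - 37297) = 10300*((264 + 282 - 4884 - 5217) - 37297) = 10300*(-9555 - 37297) = 10300*(-46852) = -482575600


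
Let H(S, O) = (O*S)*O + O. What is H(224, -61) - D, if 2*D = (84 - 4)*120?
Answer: 828643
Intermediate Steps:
H(S, O) = O + S*O² (H(S, O) = S*O² + O = O + S*O²)
D = 4800 (D = ((84 - 4)*120)/2 = (80*120)/2 = (½)*9600 = 4800)
H(224, -61) - D = -61*(1 - 61*224) - 1*4800 = -61*(1 - 13664) - 4800 = -61*(-13663) - 4800 = 833443 - 4800 = 828643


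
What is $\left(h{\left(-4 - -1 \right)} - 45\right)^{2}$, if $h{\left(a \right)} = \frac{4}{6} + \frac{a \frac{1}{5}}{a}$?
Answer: $\frac{438244}{225} \approx 1947.8$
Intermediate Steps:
$h{\left(a \right)} = \frac{13}{15}$ ($h{\left(a \right)} = 4 \cdot \frac{1}{6} + \frac{a \frac{1}{5}}{a} = \frac{2}{3} + \frac{\frac{1}{5} a}{a} = \frac{2}{3} + \frac{1}{5} = \frac{13}{15}$)
$\left(h{\left(-4 - -1 \right)} - 45\right)^{2} = \left(\frac{13}{15} - 45\right)^{2} = \left(- \frac{662}{15}\right)^{2} = \frac{438244}{225}$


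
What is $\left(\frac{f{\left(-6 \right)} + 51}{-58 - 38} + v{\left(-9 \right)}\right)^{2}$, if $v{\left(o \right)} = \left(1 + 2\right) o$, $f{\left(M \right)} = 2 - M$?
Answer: $\frac{7027801}{9216} \approx 762.57$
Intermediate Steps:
$v{\left(o \right)} = 3 o$
$\left(\frac{f{\left(-6 \right)} + 51}{-58 - 38} + v{\left(-9 \right)}\right)^{2} = \left(\frac{\left(2 - -6\right) + 51}{-58 - 38} + 3 \left(-9\right)\right)^{2} = \left(\frac{\left(2 + 6\right) + 51}{-96} - 27\right)^{2} = \left(\left(8 + 51\right) \left(- \frac{1}{96}\right) - 27\right)^{2} = \left(59 \left(- \frac{1}{96}\right) - 27\right)^{2} = \left(- \frac{59}{96} - 27\right)^{2} = \left(- \frac{2651}{96}\right)^{2} = \frac{7027801}{9216}$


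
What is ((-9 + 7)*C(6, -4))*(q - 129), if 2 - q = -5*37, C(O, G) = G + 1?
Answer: 348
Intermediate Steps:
C(O, G) = 1 + G
q = 187 (q = 2 - (-5)*37 = 2 - 1*(-185) = 2 + 185 = 187)
((-9 + 7)*C(6, -4))*(q - 129) = ((-9 + 7)*(1 - 4))*(187 - 129) = -2*(-3)*58 = 6*58 = 348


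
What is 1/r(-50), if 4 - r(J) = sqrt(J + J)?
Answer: 1/29 + 5*I/58 ≈ 0.034483 + 0.086207*I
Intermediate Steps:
r(J) = 4 - sqrt(2)*sqrt(J) (r(J) = 4 - sqrt(J + J) = 4 - sqrt(2*J) = 4 - sqrt(2)*sqrt(J))
1/r(-50) = 1/(4 - sqrt(2)*sqrt(-50)) = 1/(4 - sqrt(2)*5*I*sqrt(2)) = 1/(4 - 10*I) = (4 + 10*I)/116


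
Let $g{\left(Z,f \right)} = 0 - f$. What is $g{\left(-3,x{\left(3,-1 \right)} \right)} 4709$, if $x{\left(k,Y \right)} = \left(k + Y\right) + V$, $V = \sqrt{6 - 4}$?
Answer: $-9418 - 4709 \sqrt{2} \approx -16078.0$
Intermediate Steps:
$V = \sqrt{2} \approx 1.4142$
$x{\left(k,Y \right)} = Y + k + \sqrt{2}$ ($x{\left(k,Y \right)} = \left(k + Y\right) + \sqrt{2} = \left(Y + k\right) + \sqrt{2} = Y + k + \sqrt{2}$)
$g{\left(Z,f \right)} = - f$
$g{\left(-3,x{\left(3,-1 \right)} \right)} 4709 = - (-1 + 3 + \sqrt{2}) 4709 = - (2 + \sqrt{2}) 4709 = \left(-2 - \sqrt{2}\right) 4709 = -9418 - 4709 \sqrt{2}$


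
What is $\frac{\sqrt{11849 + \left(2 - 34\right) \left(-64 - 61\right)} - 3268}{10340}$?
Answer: $- \frac{817}{2585} + \frac{3 \sqrt{1761}}{10340} \approx -0.30388$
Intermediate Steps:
$\frac{\sqrt{11849 + \left(2 - 34\right) \left(-64 - 61\right)} - 3268}{10340} = \left(\sqrt{11849 + \left(2 - 34\right) \left(-125\right)} - 3268\right) \frac{1}{10340} = \left(\sqrt{11849 - -4000} - 3268\right) \frac{1}{10340} = \left(\sqrt{11849 + 4000} - 3268\right) \frac{1}{10340} = \left(\sqrt{15849} - 3268\right) \frac{1}{10340} = \left(3 \sqrt{1761} - 3268\right) \frac{1}{10340} = \left(-3268 + 3 \sqrt{1761}\right) \frac{1}{10340} = - \frac{817}{2585} + \frac{3 \sqrt{1761}}{10340}$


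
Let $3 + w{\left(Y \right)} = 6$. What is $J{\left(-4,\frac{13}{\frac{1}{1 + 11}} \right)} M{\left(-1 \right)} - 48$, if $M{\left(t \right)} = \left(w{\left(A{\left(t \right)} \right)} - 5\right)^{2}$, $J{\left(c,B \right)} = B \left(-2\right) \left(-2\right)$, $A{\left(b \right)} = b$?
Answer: $2448$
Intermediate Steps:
$w{\left(Y \right)} = 3$ ($w{\left(Y \right)} = -3 + 6 = 3$)
$J{\left(c,B \right)} = 4 B$ ($J{\left(c,B \right)} = - 2 B \left(-2\right) = 4 B$)
$M{\left(t \right)} = 4$ ($M{\left(t \right)} = \left(3 - 5\right)^{2} = \left(-2\right)^{2} = 4$)
$J{\left(-4,\frac{13}{\frac{1}{1 + 11}} \right)} M{\left(-1 \right)} - 48 = 4 \frac{13}{\frac{1}{1 + 11}} \cdot 4 - 48 = 4 \frac{13}{\frac{1}{12}} \cdot 4 - 48 = 4 \cdot 13 \frac{1}{\frac{1}{12}} \cdot 4 - 48 = 4 \cdot 13 \cdot 12 \cdot 4 - 48 = 4 \cdot 156 \cdot 4 - 48 = 624 \cdot 4 - 48 = 2496 - 48 = 2448$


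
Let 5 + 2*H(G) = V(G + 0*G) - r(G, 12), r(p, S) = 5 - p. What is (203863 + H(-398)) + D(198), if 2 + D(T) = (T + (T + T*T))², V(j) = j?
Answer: 1568363458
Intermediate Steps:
H(G) = -5 + G (H(G) = -5/2 + ((G + 0*G) - (5 - G))/2 = -5/2 + ((G + 0) + (-5 + G))/2 = -5/2 + (G + (-5 + G))/2 = -5/2 + (-5 + 2*G)/2 = -5/2 + (-5/2 + G) = -5 + G)
D(T) = -2 + (T² + 2*T)² (D(T) = -2 + (T + (T + T*T))² = -2 + (T + (T + T²))² = -2 + (T² + 2*T)²)
(203863 + H(-398)) + D(198) = (203863 + (-5 - 398)) + (-2 + 198²*(2 + 198)²) = (203863 - 403) + (-2 + 39204*200²) = 203460 + (-2 + 39204*40000) = 203460 + (-2 + 1568160000) = 203460 + 1568159998 = 1568363458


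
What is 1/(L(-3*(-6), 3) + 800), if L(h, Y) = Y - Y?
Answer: 1/800 ≈ 0.0012500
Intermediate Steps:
L(h, Y) = 0
1/(L(-3*(-6), 3) + 800) = 1/(0 + 800) = 1/800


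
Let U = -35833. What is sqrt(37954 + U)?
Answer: sqrt(2121) ≈ 46.054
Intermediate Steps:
sqrt(37954 + U) = sqrt(37954 - 35833) = sqrt(2121)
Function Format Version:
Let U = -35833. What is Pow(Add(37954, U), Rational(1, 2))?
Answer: Pow(2121, Rational(1, 2)) ≈ 46.054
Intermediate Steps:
Pow(Add(37954, U), Rational(1, 2)) = Pow(Add(37954, -35833), Rational(1, 2)) = Pow(2121, Rational(1, 2))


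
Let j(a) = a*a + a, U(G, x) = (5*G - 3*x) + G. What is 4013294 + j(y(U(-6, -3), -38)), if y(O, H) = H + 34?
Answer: 4013306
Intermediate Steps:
U(G, x) = -3*x + 6*G (U(G, x) = (-3*x + 5*G) + G = -3*x + 6*G)
y(O, H) = 34 + H
j(a) = a + a² (j(a) = a² + a = a + a²)
4013294 + j(y(U(-6, -3), -38)) = 4013294 + (34 - 38)*(1 + (34 - 38)) = 4013294 - 4*(1 - 4) = 4013294 - 4*(-3) = 4013294 + 12 = 4013306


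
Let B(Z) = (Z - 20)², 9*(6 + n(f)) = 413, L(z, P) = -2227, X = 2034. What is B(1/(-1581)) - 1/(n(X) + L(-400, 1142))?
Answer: 19681810821493/49201358724 ≈ 400.03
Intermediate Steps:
n(f) = 359/9 (n(f) = -6 + (⅑)*413 = -6 + 413/9 = 359/9)
B(Z) = (-20 + Z)²
B(1/(-1581)) - 1/(n(X) + L(-400, 1142)) = (-20 + 1/(-1581))² - 1/(359/9 - 2227) = (-20 - 1/1581)² - 1/(-19684/9) = (-31621/1581)² - 1*(-9/19684) = 999887641/2499561 + 9/19684 = 19681810821493/49201358724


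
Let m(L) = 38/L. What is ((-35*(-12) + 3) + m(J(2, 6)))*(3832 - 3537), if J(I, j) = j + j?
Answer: 754315/6 ≈ 1.2572e+5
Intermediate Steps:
J(I, j) = 2*j
((-35*(-12) + 3) + m(J(2, 6)))*(3832 - 3537) = ((-35*(-12) + 3) + 38/((2*6)))*(3832 - 3537) = ((420 + 3) + 38/12)*295 = (423 + 38*(1/12))*295 = (423 + 19/6)*295 = (2557/6)*295 = 754315/6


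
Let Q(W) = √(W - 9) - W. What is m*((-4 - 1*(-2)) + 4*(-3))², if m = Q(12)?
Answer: -2352 + 196*√3 ≈ -2012.5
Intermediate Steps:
Q(W) = √(-9 + W) - W
m = -12 + √3 (m = √(-9 + 12) - 1*12 = √3 - 12 = -12 + √3 ≈ -10.268)
m*((-4 - 1*(-2)) + 4*(-3))² = (-12 + √3)*((-4 - 1*(-2)) + 4*(-3))² = (-12 + √3)*((-4 + 2) - 12)² = (-12 + √3)*(-2 - 12)² = (-12 + √3)*(-14)² = (-12 + √3)*196 = -2352 + 196*√3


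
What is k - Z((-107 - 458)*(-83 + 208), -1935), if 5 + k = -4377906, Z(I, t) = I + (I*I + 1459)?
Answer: -4992199370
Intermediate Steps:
Z(I, t) = 1459 + I + I² (Z(I, t) = I + (I² + 1459) = I + (1459 + I²) = 1459 + I + I²)
k = -4377911 (k = -5 - 4377906 = -4377911)
k - Z((-107 - 458)*(-83 + 208), -1935) = -4377911 - (1459 + (-107 - 458)*(-83 + 208) + ((-107 - 458)*(-83 + 208))²) = -4377911 - (1459 - 565*125 + (-565*125)²) = -4377911 - (1459 - 70625 + (-70625)²) = -4377911 - (1459 - 70625 + 4987890625) = -4377911 - 1*4987821459 = -4377911 - 4987821459 = -4992199370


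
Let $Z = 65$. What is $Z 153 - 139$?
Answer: $9806$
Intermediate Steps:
$Z 153 - 139 = 65 \cdot 153 - 139 = 9945 - 139 = 9806$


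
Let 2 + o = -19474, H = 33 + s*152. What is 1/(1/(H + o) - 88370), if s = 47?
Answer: -12299/1086862631 ≈ -1.1316e-5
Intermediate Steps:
H = 7177 (H = 33 + 47*152 = 33 + 7144 = 7177)
o = -19476 (o = -2 - 19474 = -19476)
1/(1/(H + o) - 88370) = 1/(1/(7177 - 19476) - 88370) = 1/(1/(-12299) - 88370) = 1/(-1/12299 - 88370) = 1/(-1086862631/12299) = -12299/1086862631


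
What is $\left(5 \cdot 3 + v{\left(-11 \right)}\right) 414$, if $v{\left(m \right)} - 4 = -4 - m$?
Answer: $10764$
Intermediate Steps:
$v{\left(m \right)} = - m$ ($v{\left(m \right)} = 4 - \left(4 + m\right) = - m$)
$\left(5 \cdot 3 + v{\left(-11 \right)}\right) 414 = \left(5 \cdot 3 - -11\right) 414 = \left(15 + 11\right) 414 = 26 \cdot 414 = 10764$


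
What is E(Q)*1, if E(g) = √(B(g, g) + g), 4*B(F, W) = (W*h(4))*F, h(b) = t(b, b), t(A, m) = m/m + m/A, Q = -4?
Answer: 2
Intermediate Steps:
t(A, m) = 1 + m/A
h(b) = 2 (h(b) = (b + b)/b = (2*b)/b = 2)
B(F, W) = F*W/2 (B(F, W) = ((W*2)*F)/4 = ((2*W)*F)/4 = (2*F*W)/4 = F*W/2)
E(g) = √(g + g²/2) (E(g) = √(g*g/2 + g) = √(g²/2 + g) = √(g + g²/2))
E(Q)*1 = (√2*√(-4*(2 - 4))/2)*1 = (√2*√(-4*(-2))/2)*1 = (√2*√8/2)*1 = (√2*(2*√2)/2)*1 = 2*1 = 2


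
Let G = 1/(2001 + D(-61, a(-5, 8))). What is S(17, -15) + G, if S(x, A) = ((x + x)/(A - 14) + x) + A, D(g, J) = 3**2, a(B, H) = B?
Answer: 48269/58290 ≈ 0.82808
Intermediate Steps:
D(g, J) = 9
G = 1/2010 (G = 1/(2001 + 9) = 1/2010 ≈ 0.00049751)
S(x, A) = A + x + 2*x/(-14 + A) (S(x, A) = ((2*x)/(-14 + A) + x) + A = (2*x/(-14 + A) + x) + A = (x + 2*x/(-14 + A)) + A = A + x + 2*x/(-14 + A))
S(17, -15) + G = ((-15)**2 - 14*(-15) - 12*17 - 15*17)/(-14 - 15) + 1/2010 = (225 + 210 - 204 - 255)/(-29) + 1/2010 = -1/29*(-24) + 1/2010 = 24/29 + 1/2010 = 48269/58290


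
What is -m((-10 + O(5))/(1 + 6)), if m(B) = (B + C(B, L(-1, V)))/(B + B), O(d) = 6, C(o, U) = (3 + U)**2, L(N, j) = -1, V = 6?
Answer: 3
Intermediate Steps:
m(B) = (4 + B)/(2*B) (m(B) = (B + (3 - 1)**2)/(B + B) = (B + 2**2)/((2*B)) = (B + 4)*(1/(2*B)) = (4 + B)*(1/(2*B)) = (4 + B)/(2*B))
-m((-10 + O(5))/(1 + 6)) = -(4 + (-10 + 6)/(1 + 6))/(2*((-10 + 6)/(1 + 6))) = -(4 - 4/7)/(2*((-4/7))) = -(4 - 4*1/7)/(2*((-4*1/7))) = -(4 - 4/7)/(2*(-4/7)) = -(-7)*24/(2*4*7) = -1*(-3) = 3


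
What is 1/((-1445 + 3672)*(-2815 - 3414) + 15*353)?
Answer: -1/13866688 ≈ -7.2115e-8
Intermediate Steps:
1/((-1445 + 3672)*(-2815 - 3414) + 15*353) = 1/(2227*(-6229) + 5295) = 1/(-13871983 + 5295) = 1/(-13866688) = -1/13866688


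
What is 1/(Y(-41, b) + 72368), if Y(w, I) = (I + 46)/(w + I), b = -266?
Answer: 307/22217196 ≈ 1.3818e-5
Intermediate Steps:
Y(w, I) = (46 + I)/(I + w)
1/(Y(-41, b) + 72368) = 1/((46 - 266)/(-266 - 41) + 72368) = 1/(-220/(-307) + 72368) = 1/(-1/307*(-220) + 72368) = 1/(220/307 + 72368) = 1/(22217196/307) = 307/22217196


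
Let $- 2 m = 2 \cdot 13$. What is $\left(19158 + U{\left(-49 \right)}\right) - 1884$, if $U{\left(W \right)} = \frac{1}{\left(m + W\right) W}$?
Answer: $\frac{52478413}{3038} \approx 17274.0$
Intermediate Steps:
$m = -13$ ($m = - \frac{2 \cdot 13}{2} = \left(- \frac{1}{2}\right) 26 = -13$)
$U{\left(W \right)} = \frac{1}{W \left(-13 + W\right)}$ ($U{\left(W \right)} = \frac{1}{\left(-13 + W\right) W} = \frac{1}{W \left(-13 + W\right)}$)
$\left(19158 + U{\left(-49 \right)}\right) - 1884 = \left(19158 + \frac{1}{\left(-49\right) \left(-13 - 49\right)}\right) - 1884 = \left(19158 - \frac{1}{49 \left(-62\right)}\right) - 1884 = \left(19158 - - \frac{1}{3038}\right) - 1884 = \left(19158 + \frac{1}{3038}\right) - 1884 = \frac{58202005}{3038} - 1884 = \frac{52478413}{3038}$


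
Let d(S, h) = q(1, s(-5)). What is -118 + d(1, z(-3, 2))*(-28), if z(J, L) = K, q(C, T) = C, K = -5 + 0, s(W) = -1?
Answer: -146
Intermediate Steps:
K = -5
z(J, L) = -5
d(S, h) = 1
-118 + d(1, z(-3, 2))*(-28) = -118 + 1*(-28) = -118 - 28 = -146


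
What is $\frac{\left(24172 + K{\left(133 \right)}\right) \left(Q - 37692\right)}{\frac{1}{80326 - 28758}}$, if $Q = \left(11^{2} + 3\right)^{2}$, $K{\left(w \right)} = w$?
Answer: $-27969987115840$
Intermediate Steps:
$Q = 15376$ ($Q = \left(121 + 3\right)^{2} = 124^{2} = 15376$)
$\frac{\left(24172 + K{\left(133 \right)}\right) \left(Q - 37692\right)}{\frac{1}{80326 - 28758}} = \frac{\left(24172 + 133\right) \left(15376 - 37692\right)}{\frac{1}{80326 - 28758}} = \frac{24305 \left(-22316\right)}{\frac{1}{51568}} = - 542390380 \frac{1}{\frac{1}{51568}} = \left(-542390380\right) 51568 = -27969987115840$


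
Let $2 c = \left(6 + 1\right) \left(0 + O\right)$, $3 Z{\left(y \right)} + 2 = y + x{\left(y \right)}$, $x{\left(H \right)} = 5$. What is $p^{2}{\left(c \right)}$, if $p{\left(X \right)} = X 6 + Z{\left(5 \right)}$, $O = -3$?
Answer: $\frac{32761}{9} \approx 3640.1$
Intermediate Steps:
$Z{\left(y \right)} = 1 + \frac{y}{3}$ ($Z{\left(y \right)} = - \frac{2}{3} + \frac{y + 5}{3} = - \frac{2}{3} + \frac{5 + y}{3} = - \frac{2}{3} + \left(\frac{5}{3} + \frac{y}{3}\right) = 1 + \frac{y}{3}$)
$c = - \frac{21}{2}$ ($c = \frac{\left(6 + 1\right) \left(0 - 3\right)}{2} = \frac{7 \left(-3\right)}{2} = \frac{1}{2} \left(-21\right) = - \frac{21}{2} \approx -10.5$)
$p{\left(X \right)} = \frac{8}{3} + 6 X$ ($p{\left(X \right)} = X 6 + \left(1 + \frac{1}{3} \cdot 5\right) = 6 X + \left(1 + \frac{5}{3}\right) = 6 X + \frac{8}{3} = \frac{8}{3} + 6 X$)
$p^{2}{\left(c \right)} = \left(\frac{8}{3} + 6 \left(- \frac{21}{2}\right)\right)^{2} = \left(\frac{8}{3} - 63\right)^{2} = \left(- \frac{181}{3}\right)^{2} = \frac{32761}{9}$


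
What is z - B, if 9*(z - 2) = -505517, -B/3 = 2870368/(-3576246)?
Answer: -301311046115/5364369 ≈ -56169.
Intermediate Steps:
B = 1435184/596041 (B = -8611104/(-3576246) = -8611104*(-1)/3576246 = -3*(-1435184/1788123) = 1435184/596041 ≈ 2.4079)
z = -505499/9 (z = 2 + (⅑)*(-505517) = 2 - 505517/9 = -505499/9 ≈ -56167.)
z - B = -505499/9 - 1*1435184/596041 = -505499/9 - 1435184/596041 = -301311046115/5364369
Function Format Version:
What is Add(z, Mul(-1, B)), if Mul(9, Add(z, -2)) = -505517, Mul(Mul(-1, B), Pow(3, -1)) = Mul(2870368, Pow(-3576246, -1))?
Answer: Rational(-301311046115, 5364369) ≈ -56169.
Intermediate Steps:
B = Rational(1435184, 596041) (B = Mul(-3, Mul(2870368, Pow(-3576246, -1))) = Mul(-3, Mul(2870368, Rational(-1, 3576246))) = Mul(-3, Rational(-1435184, 1788123)) = Rational(1435184, 596041) ≈ 2.4079)
z = Rational(-505499, 9) (z = Add(2, Mul(Rational(1, 9), -505517)) = Add(2, Rational(-505517, 9)) = Rational(-505499, 9) ≈ -56167.)
Add(z, Mul(-1, B)) = Add(Rational(-505499, 9), Mul(-1, Rational(1435184, 596041))) = Add(Rational(-505499, 9), Rational(-1435184, 596041)) = Rational(-301311046115, 5364369)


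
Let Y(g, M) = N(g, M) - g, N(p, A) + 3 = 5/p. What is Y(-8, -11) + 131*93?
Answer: 97499/8 ≈ 12187.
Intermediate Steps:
N(p, A) = -3 + 5/p
Y(g, M) = -3 - g + 5/g (Y(g, M) = (-3 + 5/g) - g = -3 - g + 5/g)
Y(-8, -11) + 131*93 = (-3 - 1*(-8) + 5/(-8)) + 131*93 = (-3 + 8 + 5*(-⅛)) + 12183 = (-3 + 8 - 5/8) + 12183 = 35/8 + 12183 = 97499/8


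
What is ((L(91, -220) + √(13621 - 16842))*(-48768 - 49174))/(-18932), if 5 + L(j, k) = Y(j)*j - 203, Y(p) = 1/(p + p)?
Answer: -20322965/18932 + 48971*I*√3221/9466 ≈ -1073.5 + 293.61*I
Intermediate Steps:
Y(p) = 1/(2*p)
L(j, k) = -415/2 (L(j, k) = -5 + ((1/(2*j))*j - 203) = -5 + (½ - 203) = -5 - 405/2 = -415/2)
((L(91, -220) + √(13621 - 16842))*(-48768 - 49174))/(-18932) = ((-415/2 + √(13621 - 16842))*(-48768 - 49174))/(-18932) = ((-415/2 + √(-3221))*(-97942))*(-1/18932) = ((-415/2 + I*√3221)*(-97942))*(-1/18932) = (20322965 - 97942*I*√3221)*(-1/18932) = -20322965/18932 + 48971*I*√3221/9466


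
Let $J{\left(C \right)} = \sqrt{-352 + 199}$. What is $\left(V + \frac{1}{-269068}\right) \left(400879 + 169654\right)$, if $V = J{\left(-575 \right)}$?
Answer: $- \frac{570533}{269068} + 1711599 i \sqrt{17} \approx -2.1204 + 7.0571 \cdot 10^{6} i$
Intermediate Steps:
$J{\left(C \right)} = 3 i \sqrt{17}$ ($J{\left(C \right)} = \sqrt{-153} = 3 i \sqrt{17}$)
$V = 3 i \sqrt{17} \approx 12.369 i$
$\left(V + \frac{1}{-269068}\right) \left(400879 + 169654\right) = \left(3 i \sqrt{17} + \frac{1}{-269068}\right) \left(400879 + 169654\right) = \left(3 i \sqrt{17} - \frac{1}{269068}\right) 570533 = \left(- \frac{1}{269068} + 3 i \sqrt{17}\right) 570533 = - \frac{570533}{269068} + 1711599 i \sqrt{17}$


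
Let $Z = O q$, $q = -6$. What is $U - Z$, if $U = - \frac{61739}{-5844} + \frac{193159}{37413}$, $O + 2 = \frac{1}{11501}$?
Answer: $\frac{3124735837157}{838198906524} \approx 3.7279$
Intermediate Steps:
$O = - \frac{23001}{11501}$ ($O = -2 + \frac{1}{11501} = - \frac{23001}{11501} \approx -1.9999$)
$Z = \frac{138006}{11501}$ ($Z = \left(- \frac{23001}{11501}\right) \left(-6\right) = \frac{138006}{11501} \approx 11.999$)
$U = \frac{1146220801}{72880524}$ ($U = \left(-61739\right) \left(- \frac{1}{5844}\right) + 193159 \cdot \frac{1}{37413} = \frac{61739}{5844} + \frac{193159}{37413} = \frac{1146220801}{72880524} \approx 15.727$)
$U - Z = \frac{1146220801}{72880524} - \frac{138006}{11501} = \frac{3124735837157}{838198906524}$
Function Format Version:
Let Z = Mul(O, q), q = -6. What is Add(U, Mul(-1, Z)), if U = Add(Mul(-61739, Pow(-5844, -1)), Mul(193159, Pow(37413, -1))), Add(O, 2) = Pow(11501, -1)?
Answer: Rational(3124735837157, 838198906524) ≈ 3.7279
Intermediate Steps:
O = Rational(-23001, 11501) (O = Add(-2, Pow(11501, -1)) = Add(-2, Rational(1, 11501)) = Rational(-23001, 11501) ≈ -1.9999)
Z = Rational(138006, 11501) (Z = Mul(Rational(-23001, 11501), -6) = Rational(138006, 11501) ≈ 11.999)
U = Rational(1146220801, 72880524) (U = Add(Mul(-61739, Rational(-1, 5844)), Mul(193159, Rational(1, 37413))) = Add(Rational(61739, 5844), Rational(193159, 37413)) = Rational(1146220801, 72880524) ≈ 15.727)
Add(U, Mul(-1, Z)) = Add(Rational(1146220801, 72880524), Mul(-1, Rational(138006, 11501))) = Add(Rational(1146220801, 72880524), Rational(-138006, 11501)) = Rational(3124735837157, 838198906524)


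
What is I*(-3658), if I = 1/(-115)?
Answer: 3658/115 ≈ 31.809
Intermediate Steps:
I = -1/115 ≈ -0.0086956
I*(-3658) = -1/115*(-3658) = 3658/115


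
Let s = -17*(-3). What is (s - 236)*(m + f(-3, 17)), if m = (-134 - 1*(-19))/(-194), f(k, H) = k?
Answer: 86395/194 ≈ 445.33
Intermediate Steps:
s = 51
m = 115/194 (m = (-134 + 19)*(-1/194) = -115*(-1/194) = 115/194 ≈ 0.59278)
(s - 236)*(m + f(-3, 17)) = (51 - 236)*(115/194 - 3) = -185*(-467/194) = 86395/194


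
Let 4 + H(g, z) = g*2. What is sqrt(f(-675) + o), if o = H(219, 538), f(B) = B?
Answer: I*sqrt(241) ≈ 15.524*I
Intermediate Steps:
H(g, z) = -4 + 2*g (H(g, z) = -4 + g*2 = -4 + 2*g)
o = 434 (o = -4 + 2*219 = -4 + 438 = 434)
sqrt(f(-675) + o) = sqrt(-675 + 434) = sqrt(-241) = I*sqrt(241)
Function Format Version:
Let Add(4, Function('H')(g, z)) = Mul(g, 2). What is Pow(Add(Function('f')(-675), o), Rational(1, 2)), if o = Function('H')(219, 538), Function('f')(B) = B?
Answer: Mul(I, Pow(241, Rational(1, 2))) ≈ Mul(15.524, I)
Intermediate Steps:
Function('H')(g, z) = Add(-4, Mul(2, g)) (Function('H')(g, z) = Add(-4, Mul(g, 2)) = Add(-4, Mul(2, g)))
o = 434 (o = Add(-4, Mul(2, 219)) = Add(-4, 438) = 434)
Pow(Add(Function('f')(-675), o), Rational(1, 2)) = Pow(Add(-675, 434), Rational(1, 2)) = Pow(-241, Rational(1, 2)) = Mul(I, Pow(241, Rational(1, 2)))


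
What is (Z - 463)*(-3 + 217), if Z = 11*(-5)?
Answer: -110852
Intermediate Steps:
Z = -55
(Z - 463)*(-3 + 217) = (-55 - 463)*(-3 + 217) = -518*214 = -110852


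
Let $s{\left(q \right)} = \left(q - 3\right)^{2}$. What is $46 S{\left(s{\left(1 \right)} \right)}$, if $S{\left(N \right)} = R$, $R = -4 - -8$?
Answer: $184$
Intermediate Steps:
$s{\left(q \right)} = \left(-3 + q\right)^{2}$
$R = 4$ ($R = -4 + 8 = 4$)
$S{\left(N \right)} = 4$
$46 S{\left(s{\left(1 \right)} \right)} = 46 \cdot 4 = 184$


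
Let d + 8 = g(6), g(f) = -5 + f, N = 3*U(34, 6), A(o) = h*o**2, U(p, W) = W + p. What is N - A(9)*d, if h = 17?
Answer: 9759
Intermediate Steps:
A(o) = 17*o**2
N = 120 (N = 3*(6 + 34) = 3*40 = 120)
d = -7 (d = -8 + (-5 + 6) = -8 + 1 = -7)
N - A(9)*d = 120 - 17*9**2*(-7) = 120 - 17*81*(-7) = 120 - 1377*(-7) = 120 - 1*(-9639) = 120 + 9639 = 9759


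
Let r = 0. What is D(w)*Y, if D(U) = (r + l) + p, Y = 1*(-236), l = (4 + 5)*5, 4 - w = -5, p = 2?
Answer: -11092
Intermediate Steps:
w = 9 (w = 4 - 1*(-5) = 4 + 5 = 9)
l = 45 (l = 9*5 = 45)
Y = -236
D(U) = 47 (D(U) = (0 + 45) + 2 = 45 + 2 = 47)
D(w)*Y = 47*(-236) = -11092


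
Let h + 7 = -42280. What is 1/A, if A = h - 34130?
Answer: -1/76417 ≈ -1.3086e-5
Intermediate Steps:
h = -42287 (h = -7 - 42280 = -42287)
A = -76417 (A = -42287 - 34130 = -76417)
1/A = 1/(-76417) = -1/76417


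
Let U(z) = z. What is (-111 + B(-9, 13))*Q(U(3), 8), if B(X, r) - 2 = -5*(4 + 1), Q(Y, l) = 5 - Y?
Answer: -268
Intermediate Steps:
B(X, r) = -23 (B(X, r) = 2 - 5*(4 + 1) = 2 - 5*5 = 2 - 25 = -23)
(-111 + B(-9, 13))*Q(U(3), 8) = (-111 - 23)*(5 - 1*3) = -134*(5 - 3) = -134*2 = -268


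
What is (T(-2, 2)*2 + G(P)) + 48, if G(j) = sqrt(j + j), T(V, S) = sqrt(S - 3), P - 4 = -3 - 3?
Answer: 48 + 4*I ≈ 48.0 + 4.0*I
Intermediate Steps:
P = -2 (P = 4 + (-3 - 3) = 4 - 6 = -2)
T(V, S) = sqrt(-3 + S)
G(j) = sqrt(2)*sqrt(j) (G(j) = sqrt(2*j) = sqrt(2)*sqrt(j))
(T(-2, 2)*2 + G(P)) + 48 = (sqrt(-3 + 2)*2 + sqrt(2)*sqrt(-2)) + 48 = (sqrt(-1)*2 + sqrt(2)*(I*sqrt(2))) + 48 = (I*2 + 2*I) + 48 = (2*I + 2*I) + 48 = 4*I + 48 = 48 + 4*I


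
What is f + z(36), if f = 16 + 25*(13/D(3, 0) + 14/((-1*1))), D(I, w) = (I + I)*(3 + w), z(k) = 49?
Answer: -4805/18 ≈ -266.94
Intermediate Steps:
D(I, w) = 2*I*(3 + w) (D(I, w) = (2*I)*(3 + w) = 2*I*(3 + w))
f = -5687/18 (f = 16 + 25*(13/((2*3*(3 + 0))) + 14/((-1*1))) = 16 + 25*(13/((2*3*3)) + 14/(-1)) = 16 + 25*(13/18 + 14*(-1)) = 16 + 25*(13*(1/18) - 14) = 16 + 25*(13/18 - 14) = 16 + 25*(-239/18) = 16 - 5975/18 = -5687/18 ≈ -315.94)
f + z(36) = -5687/18 + 49 = -4805/18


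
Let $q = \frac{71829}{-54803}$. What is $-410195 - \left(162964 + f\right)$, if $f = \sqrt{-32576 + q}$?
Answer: $-573159 - \frac{i \sqrt{97841678766671}}{54803} \approx -5.7316 \cdot 10^{5} - 180.49 i$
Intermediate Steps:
$q = - \frac{71829}{54803}$ ($q = 71829 \left(- \frac{1}{54803}\right) = - \frac{71829}{54803} \approx -1.3107$)
$f = \frac{i \sqrt{97841678766671}}{54803}$ ($f = \sqrt{-32576 - \frac{71829}{54803}} = \sqrt{- \frac{1785334357}{54803}} = \frac{i \sqrt{97841678766671}}{54803} \approx 180.49 i$)
$-410195 - \left(162964 + f\right) = -410195 - \left(162964 + \frac{i \sqrt{97841678766671}}{54803}\right) = -573159 - \frac{i \sqrt{97841678766671}}{54803}$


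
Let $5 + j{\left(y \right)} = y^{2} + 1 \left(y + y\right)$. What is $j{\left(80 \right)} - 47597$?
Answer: $-41042$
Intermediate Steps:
$j{\left(y \right)} = -5 + y^{2} + 2 y$ ($j{\left(y \right)} = -5 + \left(y^{2} + 1 \left(y + y\right)\right) = -5 + \left(y^{2} + 1 \cdot 2 y\right) = -5 + \left(y^{2} + 2 y\right) = -5 + y^{2} + 2 y$)
$j{\left(80 \right)} - 47597 = \left(-5 + 80^{2} + 2 \cdot 80\right) - 47597 = \left(-5 + 6400 + 160\right) - 47597 = 6555 - 47597 = -41042$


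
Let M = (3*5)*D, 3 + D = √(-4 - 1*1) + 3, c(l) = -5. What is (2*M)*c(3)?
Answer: -150*I*√5 ≈ -335.41*I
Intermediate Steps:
D = I*√5 (D = -3 + (√(-4 - 1*1) + 3) = -3 + (√(-4 - 1) + 3) = -3 + (√(-5) + 3) = -3 + (I*√5 + 3) = -3 + (3 + I*√5) = I*√5 ≈ 2.2361*I)
M = 15*I*√5 (M = (3*5)*(I*√5) = 15*(I*√5) = 15*I*√5 ≈ 33.541*I)
(2*M)*c(3) = (2*(15*I*√5))*(-5) = (30*I*√5)*(-5) = -150*I*√5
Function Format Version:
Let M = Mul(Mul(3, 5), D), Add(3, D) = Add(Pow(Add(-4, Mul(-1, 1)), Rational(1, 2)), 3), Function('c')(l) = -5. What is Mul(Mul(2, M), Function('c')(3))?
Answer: Mul(-150, I, Pow(5, Rational(1, 2))) ≈ Mul(-335.41, I)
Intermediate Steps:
D = Mul(I, Pow(5, Rational(1, 2))) (D = Add(-3, Add(Pow(Add(-4, Mul(-1, 1)), Rational(1, 2)), 3)) = Add(-3, Add(Pow(Add(-4, -1), Rational(1, 2)), 3)) = Add(-3, Add(Pow(-5, Rational(1, 2)), 3)) = Add(-3, Add(Mul(I, Pow(5, Rational(1, 2))), 3)) = Add(-3, Add(3, Mul(I, Pow(5, Rational(1, 2))))) = Mul(I, Pow(5, Rational(1, 2))) ≈ Mul(2.2361, I))
M = Mul(15, I, Pow(5, Rational(1, 2))) (M = Mul(Mul(3, 5), Mul(I, Pow(5, Rational(1, 2)))) = Mul(15, Mul(I, Pow(5, Rational(1, 2)))) = Mul(15, I, Pow(5, Rational(1, 2))) ≈ Mul(33.541, I))
Mul(Mul(2, M), Function('c')(3)) = Mul(Mul(2, Mul(15, I, Pow(5, Rational(1, 2)))), -5) = Mul(Mul(30, I, Pow(5, Rational(1, 2))), -5) = Mul(-150, I, Pow(5, Rational(1, 2)))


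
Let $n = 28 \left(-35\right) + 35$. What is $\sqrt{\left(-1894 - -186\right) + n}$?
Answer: $i \sqrt{2653} \approx 51.507 i$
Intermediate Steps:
$n = -945$ ($n = -980 + 35 = -945$)
$\sqrt{\left(-1894 - -186\right) + n} = \sqrt{\left(-1894 - -186\right) - 945} = \sqrt{\left(-1894 + 186\right) - 945} = \sqrt{-1708 - 945} = \sqrt{-2653} = i \sqrt{2653}$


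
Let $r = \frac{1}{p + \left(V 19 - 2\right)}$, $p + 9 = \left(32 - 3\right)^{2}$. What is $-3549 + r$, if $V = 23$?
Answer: $- \frac{4496582}{1267} \approx -3549.0$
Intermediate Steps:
$p = 832$ ($p = -9 + \left(32 - 3\right)^{2} = -9 + 29^{2} = -9 + 841 = 832$)
$r = \frac{1}{1267}$ ($r = \frac{1}{832 + \left(23 \cdot 19 - 2\right)} = \frac{1}{832 + \left(437 - 2\right)} = \frac{1}{832 + 435} = \frac{1}{1267} \approx 0.00078927$)
$-3549 + r = -3549 + \frac{1}{1267} = - \frac{4496582}{1267}$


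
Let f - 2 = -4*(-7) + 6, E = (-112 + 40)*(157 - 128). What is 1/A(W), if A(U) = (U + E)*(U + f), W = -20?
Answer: -1/33728 ≈ -2.9649e-5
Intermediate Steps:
E = -2088 (E = -72*29 = -2088)
f = 36 (f = 2 + (-4*(-7) + 6) = 2 + (28 + 6) = 2 + 34 = 36)
A(U) = (-2088 + U)*(36 + U) (A(U) = (U - 2088)*(U + 36) = (-2088 + U)*(36 + U))
1/A(W) = 1/(-75168 + (-20)² - 2052*(-20)) = 1/(-75168 + 400 + 41040) = 1/(-33728) = -1/33728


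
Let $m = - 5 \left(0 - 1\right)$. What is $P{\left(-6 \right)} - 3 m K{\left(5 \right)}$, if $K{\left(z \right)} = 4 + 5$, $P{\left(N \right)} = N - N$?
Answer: $0$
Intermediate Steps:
$P{\left(N \right)} = 0$
$K{\left(z \right)} = 9$
$m = 5$ ($m = \left(-5\right) \left(-1\right) = 5$)
$P{\left(-6 \right)} - 3 m K{\left(5 \right)} = 0 \left(-3\right) 5 \cdot 9 = 0 \left(\left(-15\right) 9\right) = 0 \left(-135\right) = 0$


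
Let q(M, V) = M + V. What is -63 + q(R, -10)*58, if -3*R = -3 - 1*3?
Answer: -527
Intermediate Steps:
R = 2 (R = -(-3 - 1*3)/3 = -(-3 - 3)/3 = -⅓*(-6) = 2)
-63 + q(R, -10)*58 = -63 + (2 - 10)*58 = -63 - 8*58 = -63 - 464 = -527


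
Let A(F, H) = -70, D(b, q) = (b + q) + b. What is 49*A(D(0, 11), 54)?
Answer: -3430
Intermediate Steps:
D(b, q) = q + 2*b
49*A(D(0, 11), 54) = 49*(-70) = -3430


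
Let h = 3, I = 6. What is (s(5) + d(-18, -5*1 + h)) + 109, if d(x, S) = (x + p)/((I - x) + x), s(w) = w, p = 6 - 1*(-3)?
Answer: 225/2 ≈ 112.50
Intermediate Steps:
p = 9 (p = 6 + 3 = 9)
d(x, S) = 3/2 + x/6 (d(x, S) = (x + 9)/((6 - x) + x) = (9 + x)/6 = (9 + x)*(⅙) = 3/2 + x/6)
(s(5) + d(-18, -5*1 + h)) + 109 = (5 + (3/2 + (⅙)*(-18))) + 109 = (5 + (3/2 - 3)) + 109 = (5 - 3/2) + 109 = 7/2 + 109 = 225/2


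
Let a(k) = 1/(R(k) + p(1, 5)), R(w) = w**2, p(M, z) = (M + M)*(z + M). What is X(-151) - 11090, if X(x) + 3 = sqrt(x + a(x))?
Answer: -11093 + I*sqrt(78585355506)/22813 ≈ -11093.0 + 12.288*I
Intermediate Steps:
p(M, z) = 2*M*(M + z) (p(M, z) = (2*M)*(M + z) = 2*M*(M + z))
a(k) = 1/(12 + k**2) (a(k) = 1/(k**2 + 2*1*(1 + 5)) = 1/(k**2 + 2*1*6) = 1/(k**2 + 12) = 1/(12 + k**2))
X(x) = -3 + sqrt(x + 1/(12 + x**2))
X(-151) - 11090 = (-3 + sqrt((1 - 151*(12 + (-151)**2))/(12 + (-151)**2))) - 11090 = (-3 + sqrt((1 - 151*(12 + 22801))/(12 + 22801))) - 11090 = (-3 + sqrt((1 - 151*22813)/22813)) - 11090 = (-3 + sqrt((1 - 3444763)/22813)) - 11090 = (-3 + sqrt((1/22813)*(-3444762))) - 11090 = (-3 + sqrt(-3444762/22813)) - 11090 = (-3 + I*sqrt(78585355506)/22813) - 11090 = -11093 + I*sqrt(78585355506)/22813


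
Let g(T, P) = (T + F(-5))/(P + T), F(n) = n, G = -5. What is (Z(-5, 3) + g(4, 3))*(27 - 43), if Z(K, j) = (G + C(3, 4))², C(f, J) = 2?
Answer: -992/7 ≈ -141.71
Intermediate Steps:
Z(K, j) = 9 (Z(K, j) = (-5 + 2)² = (-3)² = 9)
g(T, P) = (-5 + T)/(P + T) (g(T, P) = (T - 5)/(P + T) = (-5 + T)/(P + T))
(Z(-5, 3) + g(4, 3))*(27 - 43) = (9 + (-5 + 4)/(3 + 4))*(27 - 43) = (9 - 1/7)*(-16) = (9 + (⅐)*(-1))*(-16) = (9 - ⅐)*(-16) = (62/7)*(-16) = -992/7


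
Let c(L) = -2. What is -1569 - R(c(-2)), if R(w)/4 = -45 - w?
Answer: -1397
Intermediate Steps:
R(w) = -180 - 4*w (R(w) = 4*(-45 - w) = -180 - 4*w)
-1569 - R(c(-2)) = -1569 - (-180 - 4*(-2)) = -1569 - (-180 + 8) = -1569 - 1*(-172) = -1569 + 172 = -1397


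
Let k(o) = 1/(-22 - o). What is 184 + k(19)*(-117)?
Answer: 7661/41 ≈ 186.85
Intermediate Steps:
184 + k(19)*(-117) = 184 - 1/(22 + 19)*(-117) = 184 - 1/41*(-117) = 184 + 117/41 = 7661/41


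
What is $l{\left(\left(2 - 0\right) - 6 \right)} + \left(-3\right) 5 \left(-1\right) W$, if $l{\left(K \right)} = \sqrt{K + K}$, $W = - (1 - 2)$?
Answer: $15 + 2 i \sqrt{2} \approx 15.0 + 2.8284 i$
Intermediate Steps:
$W = 1$ ($W = \left(-1\right) \left(-1\right) = 1$)
$l{\left(K \right)} = \sqrt{2} \sqrt{K}$ ($l{\left(K \right)} = \sqrt{2 K} = \sqrt{2} \sqrt{K}$)
$l{\left(\left(2 - 0\right) - 6 \right)} + \left(-3\right) 5 \left(-1\right) W = \sqrt{2} \sqrt{\left(2 - 0\right) - 6} + \left(-3\right) 5 \left(-1\right) 1 = \sqrt{2} \sqrt{\left(2 + 0\right) - 6} + \left(-15\right) \left(-1\right) 1 = \sqrt{2} \sqrt{2 - 6} + 15 \cdot 1 = \sqrt{2} \sqrt{-4} + 15 = \sqrt{2} \cdot 2 i + 15 = 2 i \sqrt{2} + 15 = 15 + 2 i \sqrt{2}$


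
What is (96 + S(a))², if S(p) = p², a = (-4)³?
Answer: 17572864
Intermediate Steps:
a = -64
(96 + S(a))² = (96 + (-64)²)² = (96 + 4096)² = 4192² = 17572864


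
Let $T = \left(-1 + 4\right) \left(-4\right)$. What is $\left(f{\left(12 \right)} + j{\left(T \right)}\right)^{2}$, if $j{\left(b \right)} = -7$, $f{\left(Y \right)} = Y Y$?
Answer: $18769$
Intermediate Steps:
$f{\left(Y \right)} = Y^{2}$
$T = -12$ ($T = 3 \left(-4\right) = -12$)
$\left(f{\left(12 \right)} + j{\left(T \right)}\right)^{2} = \left(12^{2} - 7\right)^{2} = \left(144 - 7\right)^{2} = 137^{2} = 18769$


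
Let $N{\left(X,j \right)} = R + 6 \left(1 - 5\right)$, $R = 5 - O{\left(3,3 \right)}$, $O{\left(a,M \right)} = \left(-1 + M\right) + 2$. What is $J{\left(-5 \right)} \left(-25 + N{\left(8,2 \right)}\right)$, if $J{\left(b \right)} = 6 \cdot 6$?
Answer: $-1728$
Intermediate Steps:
$O{\left(a,M \right)} = 1 + M$
$R = 1$ ($R = 5 - \left(1 + 3\right) = 5 - 4 = 1$)
$N{\left(X,j \right)} = -23$ ($N{\left(X,j \right)} = 1 + 6 \left(1 - 5\right) = 1 + 6 \left(-4\right) = 1 - 24 = -23$)
$J{\left(b \right)} = 36$
$J{\left(-5 \right)} \left(-25 + N{\left(8,2 \right)}\right) = 36 \left(-25 - 23\right) = 36 \left(-48\right) = -1728$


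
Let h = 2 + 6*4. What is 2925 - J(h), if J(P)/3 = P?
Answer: 2847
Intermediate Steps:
h = 26 (h = 2 + 24 = 26)
J(P) = 3*P
2925 - J(h) = 2925 - 3*26 = 2925 - 1*78 = 2925 - 78 = 2847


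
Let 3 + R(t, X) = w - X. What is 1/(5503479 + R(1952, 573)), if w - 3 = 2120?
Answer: 1/5505026 ≈ 1.8165e-7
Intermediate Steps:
w = 2123 (w = 3 + 2120 = 2123)
R(t, X) = 2120 - X (R(t, X) = -3 + (2123 - X) = 2120 - X)
1/(5503479 + R(1952, 573)) = 1/(5503479 + (2120 - 1*573)) = 1/(5503479 + (2120 - 573)) = 1/(5503479 + 1547) = 1/5505026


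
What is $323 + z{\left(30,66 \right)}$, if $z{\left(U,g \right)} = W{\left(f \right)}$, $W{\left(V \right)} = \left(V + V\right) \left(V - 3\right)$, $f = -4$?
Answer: $379$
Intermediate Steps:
$W{\left(V \right)} = 2 V \left(-3 + V\right)$
$z{\left(U,g \right)} = 56$ ($z{\left(U,g \right)} = 2 \left(-4\right) \left(-3 - 4\right) = 2 \left(-4\right) \left(-7\right) = 56$)
$323 + z{\left(30,66 \right)} = 323 + 56 = 379$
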